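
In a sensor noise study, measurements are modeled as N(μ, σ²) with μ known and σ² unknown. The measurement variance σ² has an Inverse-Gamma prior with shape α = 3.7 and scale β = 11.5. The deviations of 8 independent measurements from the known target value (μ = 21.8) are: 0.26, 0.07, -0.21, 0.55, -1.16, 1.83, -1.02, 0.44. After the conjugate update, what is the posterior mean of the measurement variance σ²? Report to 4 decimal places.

2.1901

With known mean μ and an Inverse-Gamma(α, β) prior on σ², the Normal likelihood is conjugate: posterior is Inv-Gamma(α + n/2, β + Σ(xᵢ−μ)²/2).
Σ(xᵢ−μ)² = (0.26)² + (0.07)² + (-0.21)² + (0.55)² + (-1.16)² + (1.83)² + (-1.02)² + (0.44)² = 6.3476.
Posterior: Inv-Gamma(3.7 + 8/2, 11.5 + 6.3476/2) = Inv-Gamma(7.70, 14.67380).
E[σ²|data] = β/(α−1) = 14.67380/6.70 = 2.1901.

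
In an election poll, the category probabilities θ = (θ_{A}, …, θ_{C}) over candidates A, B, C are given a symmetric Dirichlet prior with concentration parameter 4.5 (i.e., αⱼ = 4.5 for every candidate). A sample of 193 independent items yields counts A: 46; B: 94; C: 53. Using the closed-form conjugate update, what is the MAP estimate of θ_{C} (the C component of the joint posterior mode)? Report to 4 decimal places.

0.2776

The Dirichlet prior is conjugate to the Multinomial likelihood: each posterior αⱼ = prior αⱼ + observed count nⱼ.
Posterior concentration: (50.5, 98.5, 57.5), total = 206.5.
Joint mode component: (α_{C}−1)/(Σα−K) = 56.5/203.5 = 0.2776.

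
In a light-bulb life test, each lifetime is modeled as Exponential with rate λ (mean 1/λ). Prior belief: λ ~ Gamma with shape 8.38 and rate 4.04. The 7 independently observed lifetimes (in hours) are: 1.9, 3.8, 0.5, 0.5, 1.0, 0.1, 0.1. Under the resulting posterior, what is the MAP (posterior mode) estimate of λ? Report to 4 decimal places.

With a Gamma(shape α, rate β) prior on the exponential rate λ, the posterior after n observations with total T = Σxᵢ is Gamma(α+n, β+T).
Sum of observations T = 7.9 hours; n = 7.
Posterior: Gamma(8.38+7, 4.04+7.9) = Gamma(15.38, 11.94).
Mode = (α−1)/β = 1.2044.

1.2044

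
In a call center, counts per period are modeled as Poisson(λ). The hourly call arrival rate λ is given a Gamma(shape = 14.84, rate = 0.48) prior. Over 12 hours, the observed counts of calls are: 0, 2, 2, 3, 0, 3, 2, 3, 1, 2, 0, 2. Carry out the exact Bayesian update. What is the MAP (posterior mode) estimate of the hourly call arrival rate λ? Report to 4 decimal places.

2.7115

With a Gamma(shape α, rate β) prior, the Poisson likelihood is conjugate: the posterior is Gamma(α + ΣXᵢ, β + n).
Sum of counts S = 20 over n = 12 hours.
Posterior: Gamma(α+S, β+n) = Gamma(14.84+20, 0.48+12) = Gamma(34.84, 12.48).
Mode of Gamma(α,β) for α≥1 is (α−1)/β = 33.84/12.48 = 2.7115.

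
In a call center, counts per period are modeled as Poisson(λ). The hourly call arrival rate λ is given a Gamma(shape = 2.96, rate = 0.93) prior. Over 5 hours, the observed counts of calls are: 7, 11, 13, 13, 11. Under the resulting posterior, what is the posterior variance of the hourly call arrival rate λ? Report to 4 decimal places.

With a Gamma(shape α, rate β) prior, the Poisson likelihood is conjugate: the posterior is Gamma(α + ΣXᵢ, β + n).
Sum of counts S = 55 over n = 5 hours.
Posterior: Gamma(α+S, β+n) = Gamma(2.96+55, 0.93+5) = Gamma(57.96, 5.93).
Var = α/β² = 57.96/5.93² = 1.6482.

1.6482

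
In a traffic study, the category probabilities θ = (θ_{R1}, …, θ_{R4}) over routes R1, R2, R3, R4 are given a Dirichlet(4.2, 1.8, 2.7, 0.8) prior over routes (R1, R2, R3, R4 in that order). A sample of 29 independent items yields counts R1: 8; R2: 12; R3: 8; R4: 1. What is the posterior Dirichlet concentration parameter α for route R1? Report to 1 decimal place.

The Dirichlet prior is conjugate to the Multinomial likelihood: each posterior αⱼ = prior αⱼ + observed count nⱼ.
Posterior concentration: (12.2, 13.8, 10.7, 1.8), total = 38.5.
α_{R1} = 4.2 + 8 = 12.2.

12.2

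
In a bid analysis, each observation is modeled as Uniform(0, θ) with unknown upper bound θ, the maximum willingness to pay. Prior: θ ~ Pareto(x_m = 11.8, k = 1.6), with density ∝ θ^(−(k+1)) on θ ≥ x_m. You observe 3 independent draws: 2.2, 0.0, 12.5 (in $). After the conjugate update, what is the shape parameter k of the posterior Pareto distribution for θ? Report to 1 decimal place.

A Pareto(scale x_m, shape k) prior on the upper bound θ of Uniform(0, θ) is conjugate: posterior is Pareto(max(x_m, max xᵢ), k + n).
Sample maximum = 12.5; prior scale x_m = 11.8 → posterior scale = max = 12.5.
Posterior shape = 1.6 + 3 = 4.6.
Posterior shape k = 4.6.

4.6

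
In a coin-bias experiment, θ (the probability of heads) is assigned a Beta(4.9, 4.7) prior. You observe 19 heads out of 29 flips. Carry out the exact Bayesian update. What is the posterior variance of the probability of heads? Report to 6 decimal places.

The Beta prior is conjugate to a Binomial/Bernoulli likelihood; the update adds successes to α and failures to β.
Posterior: Beta(α+k, β+n−k) = Beta(4.9+19, 4.7+10) = Beta(23.9, 14.7).
Var = αβ/((α+β)²(α+β+1)) = 23.9·14.7/(38.6²·39.6) = 0.005955.

0.005955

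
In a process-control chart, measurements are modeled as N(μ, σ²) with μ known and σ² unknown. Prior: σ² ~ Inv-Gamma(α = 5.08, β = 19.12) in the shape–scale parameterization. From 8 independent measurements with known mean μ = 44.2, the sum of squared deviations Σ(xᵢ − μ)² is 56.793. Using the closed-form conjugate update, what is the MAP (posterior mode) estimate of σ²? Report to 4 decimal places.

4.7139

With known mean μ and an Inverse-Gamma(α, β) prior on σ², the Normal likelihood is conjugate: posterior is Inv-Gamma(α + n/2, β + Σ(xᵢ−μ)²/2).
Posterior: Inv-Gamma(5.08 + 8/2, 19.12 + 56.793/2) = Inv-Gamma(9.08, 47.5165).
Mode = β/(α+1) = 47.5165/10.08 = 4.7139.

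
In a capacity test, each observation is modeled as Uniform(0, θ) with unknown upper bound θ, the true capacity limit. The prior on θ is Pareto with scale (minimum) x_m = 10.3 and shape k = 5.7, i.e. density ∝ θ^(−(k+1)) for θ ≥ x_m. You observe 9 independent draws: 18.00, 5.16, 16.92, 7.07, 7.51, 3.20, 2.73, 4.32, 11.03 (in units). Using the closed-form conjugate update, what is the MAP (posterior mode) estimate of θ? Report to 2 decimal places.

18.00

A Pareto(scale x_m, shape k) prior on the upper bound θ of Uniform(0, θ) is conjugate: posterior is Pareto(max(x_m, max xᵢ), k + n).
Sample maximum = 18.00; prior scale x_m = 10.3 → posterior scale = max = 18.00.
Posterior shape = 5.7 + 9 = 14.7.
The Pareto density is decreasing on [x_m, ∞), so the mode is x_m = 18.00.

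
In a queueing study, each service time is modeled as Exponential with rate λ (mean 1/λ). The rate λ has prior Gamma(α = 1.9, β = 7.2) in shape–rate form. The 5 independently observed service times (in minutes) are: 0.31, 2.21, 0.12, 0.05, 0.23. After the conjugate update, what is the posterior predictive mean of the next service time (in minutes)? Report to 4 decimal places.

1.7153

With a Gamma(shape α, rate β) prior on the exponential rate λ, the posterior after n observations with total T = Σxᵢ is Gamma(α+n, β+T).
Sum of observations T = 2.92 minutes; n = 5.
Posterior: Gamma(1.9+5, 7.2+2.92) = Gamma(6.9, 10.12).
The predictive distribution for the next observation is Lomax; its mean is β/(α−1) = 10.12/5.9 = 1.7153.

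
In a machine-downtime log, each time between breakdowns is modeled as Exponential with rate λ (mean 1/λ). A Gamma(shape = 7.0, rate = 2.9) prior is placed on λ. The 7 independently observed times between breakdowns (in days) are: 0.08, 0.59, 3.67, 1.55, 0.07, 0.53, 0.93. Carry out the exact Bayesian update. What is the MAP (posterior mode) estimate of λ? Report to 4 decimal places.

1.2597

With a Gamma(shape α, rate β) prior on the exponential rate λ, the posterior after n observations with total T = Σxᵢ is Gamma(α+n, β+T).
Sum of observations T = 7.42 days; n = 7.
Posterior: Gamma(7.0+7, 2.9+7.42) = Gamma(14.0, 10.32).
Mode = (α−1)/β = 1.2597.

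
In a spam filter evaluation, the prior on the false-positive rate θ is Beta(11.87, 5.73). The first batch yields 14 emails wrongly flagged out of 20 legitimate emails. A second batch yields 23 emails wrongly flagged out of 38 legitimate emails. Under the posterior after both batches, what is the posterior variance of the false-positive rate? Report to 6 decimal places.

The Beta prior is conjugate to a Binomial/Bernoulli likelihood; the update adds successes to α and failures to β.
After batch 1: Beta(11.87+14, 5.73+6) = Beta(25.87, 11.73).
After batch 2: Beta(25.87+23, 11.73+15) = Beta(48.87, 26.73).
Var = αβ/((α+β)²(α+β+1)) = 48.87·26.73/(75.60²·76.60) = 0.002984.

0.002984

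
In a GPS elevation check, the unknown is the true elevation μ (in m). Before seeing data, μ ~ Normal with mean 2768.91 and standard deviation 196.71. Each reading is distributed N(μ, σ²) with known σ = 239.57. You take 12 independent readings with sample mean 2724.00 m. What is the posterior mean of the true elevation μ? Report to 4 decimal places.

For Normal data with known variance σ², a Normal(μ₀, σ₀²) prior on μ is conjugate. Posterior precision = 1/σ₀² + n/σ²; posterior mean is the precision-weighted average of μ₀ and x̄.
n·x̄ = 12·2724.00 = 32688.
σ₀² = 196.71² = 38694.8241, σ² = 239.57² = 57393.7849; σ² + n·σ₀² = 57393.7849 + 12·38694.8241 = 521731.6741.
Posterior mean = (μ₀/σ₀² + n·x̄/σ²)/(1/σ₀² + n/σ²) = (σ²·μ₀ + σ₀²·n·x̄)/(σ² + n·σ₀²) = (57393.7849·2768.91 + 38694.8241·32688)/521731.6741 = 1423774635.128259/521731.6741 = 2728.9404.

2728.9404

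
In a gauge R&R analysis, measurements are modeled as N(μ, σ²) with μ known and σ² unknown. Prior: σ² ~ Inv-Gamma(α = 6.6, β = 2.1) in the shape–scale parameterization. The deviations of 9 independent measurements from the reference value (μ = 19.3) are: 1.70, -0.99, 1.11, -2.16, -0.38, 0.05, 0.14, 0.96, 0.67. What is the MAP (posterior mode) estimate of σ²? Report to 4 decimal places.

With known mean μ and an Inverse-Gamma(α, β) prior on σ², the Normal likelihood is conjugate: posterior is Inv-Gamma(α + n/2, β + Σ(xᵢ−μ)²/2).
Σ(xᵢ−μ)² = (1.70)² + (-0.99)² + (1.11)² + (-2.16)² + (-0.38)² + (0.05)² + (0.14)² + (0.96)² + (0.67)² = 11.3048.
Posterior: Inv-Gamma(6.6 + 9/2, 2.1 + 11.3048/2) = Inv-Gamma(11.10, 7.75240).
Mode = β/(α+1) = 7.75240/12.10 = 0.6407.

0.6407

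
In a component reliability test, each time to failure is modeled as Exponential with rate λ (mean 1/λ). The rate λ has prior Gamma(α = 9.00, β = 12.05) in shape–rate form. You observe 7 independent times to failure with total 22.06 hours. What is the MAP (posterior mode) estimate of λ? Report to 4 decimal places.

With a Gamma(shape α, rate β) prior on the exponential rate λ, the posterior after n observations with total T = Σxᵢ is Gamma(α+n, β+T).
Posterior: Gamma(9.00+7, 12.05+22.06) = Gamma(16.00, 34.11).
Mode = (α−1)/β = 0.4398.

0.4398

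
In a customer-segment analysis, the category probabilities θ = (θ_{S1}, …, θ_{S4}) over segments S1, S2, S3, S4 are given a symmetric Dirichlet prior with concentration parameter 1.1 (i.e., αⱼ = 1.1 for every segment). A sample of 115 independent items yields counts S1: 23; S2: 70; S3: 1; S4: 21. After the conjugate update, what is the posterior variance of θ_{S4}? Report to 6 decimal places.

0.001253

The Dirichlet prior is conjugate to the Multinomial likelihood: each posterior αⱼ = prior αⱼ + observed count nⱼ.
Posterior concentration: (24.1, 71.1, 2.1, 22.1), total = 119.4.
Var[θ_j] = α_j(Σα−α_j)/((Σα)²(Σα+1)) = 22.1·97.3/(119.4²·120.4) = 0.001253.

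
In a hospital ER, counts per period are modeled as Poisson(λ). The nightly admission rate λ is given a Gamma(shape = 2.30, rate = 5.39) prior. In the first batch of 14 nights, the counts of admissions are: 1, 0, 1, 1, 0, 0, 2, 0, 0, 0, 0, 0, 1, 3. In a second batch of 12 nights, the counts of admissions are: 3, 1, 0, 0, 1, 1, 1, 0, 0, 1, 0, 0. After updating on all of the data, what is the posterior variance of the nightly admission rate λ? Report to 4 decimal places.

With a Gamma(shape α, rate β) prior, the Poisson likelihood is conjugate: the posterior is Gamma(α + ΣXᵢ, β + n).
Batch 1: sum of counts S = 9 over n = 14 nights.
After batch 1: Gamma(α+S, β+n) = Gamma(2.30+9, 5.39+14) = Gamma(11.30, 19.39).
Batch 2: sum of counts S = 8 over n = 12 nights.
After batch 2: Gamma(α+S, β+n) = Gamma(11.30+8, 19.39+12) = Gamma(19.30, 31.39).
Var = α/β² = 19.30/31.39² = 0.0196.

0.0196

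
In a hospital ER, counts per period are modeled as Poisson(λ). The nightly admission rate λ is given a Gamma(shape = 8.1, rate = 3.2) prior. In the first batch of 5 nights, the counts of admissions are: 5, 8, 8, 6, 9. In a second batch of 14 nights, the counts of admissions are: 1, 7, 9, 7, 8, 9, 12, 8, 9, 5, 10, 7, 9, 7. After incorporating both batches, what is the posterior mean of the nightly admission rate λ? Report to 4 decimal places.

6.8514

With a Gamma(shape α, rate β) prior, the Poisson likelihood is conjugate: the posterior is Gamma(α + ΣXᵢ, β + n).
Batch 1: sum of counts S = 36 over n = 5 nights.
After batch 1: Gamma(α+S, β+n) = Gamma(8.1+36, 3.2+5) = Gamma(44.1, 8.2).
Batch 2: sum of counts S = 108 over n = 14 nights.
After batch 2: Gamma(α+S, β+n) = Gamma(44.1+108, 8.2+14) = Gamma(152.1, 22.2).
Posterior mean = α/β = 152.1/22.2 = 6.8514.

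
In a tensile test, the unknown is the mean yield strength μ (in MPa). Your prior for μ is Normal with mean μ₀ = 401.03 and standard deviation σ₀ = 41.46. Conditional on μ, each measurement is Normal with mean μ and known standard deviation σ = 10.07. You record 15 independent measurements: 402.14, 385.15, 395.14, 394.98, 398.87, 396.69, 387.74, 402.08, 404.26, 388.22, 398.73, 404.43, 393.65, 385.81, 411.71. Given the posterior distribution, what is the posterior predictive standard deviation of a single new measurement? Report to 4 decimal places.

10.3990

For Normal data with known variance σ², a Normal(μ₀, σ₀²) prior on μ is conjugate. Posterior precision = 1/σ₀² + n/σ²; posterior mean is the precision-weighted average of μ₀ and x̄.
σ₀² = 41.46² = 1718.9316, σ² = 10.07² = 101.4049; σ² + n·σ₀² = 101.4049 + 15·1718.9316 = 25885.3789.
Posterior precision = 1/σ₀² + n/σ² = 1/1718.9316 + 15/101.4049 = (σ² + n·σ₀²)/(σ₀²σ²) = 25885.3789/(1718.9316·101.4049); posterior variance σₙ² = σ₀²σ²/(σ² + n·σ₀²) = 1718.9316·101.4049/25885.3789 = 6.733843.
Predictive variance for one new observation = σₙ² + σ² = 1718.9316·101.4049/25885.3789 + 101.4049 = σ²·(σ₀² + 25885.3789)/25885.3789 = 101.4049·27604.3105/25885.3789 = 108.138743; SD = √(101.4049·27604.3105/25885.3789) = 10.3990.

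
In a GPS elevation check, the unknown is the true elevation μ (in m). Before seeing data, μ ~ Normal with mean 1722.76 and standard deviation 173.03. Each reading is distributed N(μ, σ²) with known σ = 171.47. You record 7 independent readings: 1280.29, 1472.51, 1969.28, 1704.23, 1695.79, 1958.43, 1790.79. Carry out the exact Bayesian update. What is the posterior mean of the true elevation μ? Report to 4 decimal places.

For Normal data with known variance σ², a Normal(μ₀, σ₀²) prior on μ is conjugate. Posterior precision = 1/σ₀² + n/σ²; posterior mean is the precision-weighted average of μ₀ and x̄.
Σxᵢ = 1280.29 + 1472.51 + 1969.28 + 1704.23 + 1695.79 + 1958.43 + 1790.79 = 11871.32, so n·x̄ = 11871.32.
σ₀² = 173.03² = 29939.3809, σ² = 171.47² = 29401.9609; σ² + n·σ₀² = 29401.9609 + 7·29939.3809 = 238977.6272.
Posterior mean = (μ₀/σ₀² + n·x̄/σ²)/(1/σ₀² + n/σ²) = (σ²·μ₀ + σ₀²·n·x̄)/(σ² + n·σ₀²) = (29401.9609·1722.76 + 29939.3809·11871.32)/238977.6272 = 406072493.425872/238977.6272 = 1699.2072.

1699.2072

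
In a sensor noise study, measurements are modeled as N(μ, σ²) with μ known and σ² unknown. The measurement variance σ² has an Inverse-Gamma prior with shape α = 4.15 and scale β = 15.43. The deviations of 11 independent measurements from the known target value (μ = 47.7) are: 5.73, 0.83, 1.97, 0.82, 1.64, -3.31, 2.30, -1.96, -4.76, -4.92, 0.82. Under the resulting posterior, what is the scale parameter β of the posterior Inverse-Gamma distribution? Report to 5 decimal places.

69.62440

With known mean μ and an Inverse-Gamma(α, β) prior on σ², the Normal likelihood is conjugate: posterior is Inv-Gamma(α + n/2, β + Σ(xᵢ−μ)²/2).
Σ(xᵢ−μ)² = (5.73)² + (0.83)² + (1.97)² + (0.82)² + (1.64)² + (-3.31)² + (2.30)² + (-1.96)² + (-4.76)² + (-4.92)² + (0.82)² = 108.3888.
Posterior: Inv-Gamma(4.15 + 11/2, 15.43 + 108.3888/2) = Inv-Gamma(9.65, 69.62440).
Posterior β = 69.62440.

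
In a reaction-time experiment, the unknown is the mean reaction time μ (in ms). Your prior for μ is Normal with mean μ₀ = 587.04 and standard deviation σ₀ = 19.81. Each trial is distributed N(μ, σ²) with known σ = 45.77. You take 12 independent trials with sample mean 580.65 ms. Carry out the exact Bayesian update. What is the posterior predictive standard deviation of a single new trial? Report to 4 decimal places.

47.0714

For Normal data with known variance σ², a Normal(μ₀, σ₀²) prior on μ is conjugate. Posterior precision = 1/σ₀² + n/σ²; posterior mean is the precision-weighted average of μ₀ and x̄.
σ₀² = 19.81² = 392.4361, σ² = 45.77² = 2094.8929; σ² + n·σ₀² = 2094.8929 + 12·392.4361 = 6804.1261.
Posterior precision = 1/σ₀² + n/σ² = 1/392.4361 + 12/2094.8929 = (σ² + n·σ₀²)/(σ₀²σ²) = 6804.1261/(392.4361·2094.8929); posterior variance σₙ² = σ₀²σ²/(σ² + n·σ₀²) = 392.4361·2094.8929/6804.1261 = 120.825450.
Predictive variance for one new observation = σₙ² + σ² = 392.4361·2094.8929/6804.1261 + 2094.8929 = σ²·(σ₀² + 6804.1261)/6804.1261 = 2094.8929·7196.5622/6804.1261 = 2215.718350; SD = √(2094.8929·7196.5622/6804.1261) = 47.0714.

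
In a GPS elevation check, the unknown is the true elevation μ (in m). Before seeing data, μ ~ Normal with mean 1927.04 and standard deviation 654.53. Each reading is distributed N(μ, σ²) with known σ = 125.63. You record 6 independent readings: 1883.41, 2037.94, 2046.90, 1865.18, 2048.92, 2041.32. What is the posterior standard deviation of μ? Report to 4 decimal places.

51.1315

For Normal data with known variance σ², a Normal(μ₀, σ₀²) prior on μ is conjugate. Posterior precision = 1/σ₀² + n/σ²; posterior mean is the precision-weighted average of μ₀ and x̄.
σ₀² = 654.53² = 428409.5209, σ² = 125.63² = 15782.8969; σ² + n·σ₀² = 15782.8969 + 6·428409.5209 = 2586240.0223.
Posterior precision = 1/σ₀² + n/σ² = 1/428409.5209 + 6/15782.8969 = (σ² + n·σ₀²)/(σ₀²σ²) = 2586240.0223/(428409.5209·15782.8969); posterior variance σₙ² = σ₀²σ²/(σ² + n·σ₀²) = 428409.5209·15782.8969/2586240.0223 = 2614.429922.
Posterior SD = √σₙ² = √(428409.5209·15782.8969/2586240.0223) = 51.1315.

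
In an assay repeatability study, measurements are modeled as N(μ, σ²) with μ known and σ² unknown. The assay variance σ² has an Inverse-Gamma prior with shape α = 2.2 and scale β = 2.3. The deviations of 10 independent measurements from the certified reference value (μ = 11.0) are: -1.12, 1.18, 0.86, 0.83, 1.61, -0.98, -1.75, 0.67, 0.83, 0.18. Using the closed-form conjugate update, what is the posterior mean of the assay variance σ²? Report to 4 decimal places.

With known mean μ and an Inverse-Gamma(α, β) prior on σ², the Normal likelihood is conjugate: posterior is Inv-Gamma(α + n/2, β + Σ(xᵢ−μ)²/2).
Σ(xᵢ−μ)² = (-1.12)² + (1.18)² + (0.86)² + (0.83)² + (1.61)² + (-0.98)² + (-1.75)² + (0.67)² + (0.83)² + (0.18)² = 11.8605.
Posterior: Inv-Gamma(2.2 + 10/2, 2.3 + 11.8605/2) = Inv-Gamma(7.20, 8.23025).
E[σ²|data] = β/(α−1) = 8.23025/6.20 = 1.3275.

1.3275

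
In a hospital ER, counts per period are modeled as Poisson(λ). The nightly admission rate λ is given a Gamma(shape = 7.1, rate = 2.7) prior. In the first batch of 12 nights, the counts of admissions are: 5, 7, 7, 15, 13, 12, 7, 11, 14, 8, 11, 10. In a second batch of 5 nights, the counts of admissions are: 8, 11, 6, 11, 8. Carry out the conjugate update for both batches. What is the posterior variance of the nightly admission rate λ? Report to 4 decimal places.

With a Gamma(shape α, rate β) prior, the Poisson likelihood is conjugate: the posterior is Gamma(α + ΣXᵢ, β + n).
Batch 1: sum of counts S = 120 over n = 12 nights.
After batch 1: Gamma(α+S, β+n) = Gamma(7.1+120, 2.7+12) = Gamma(127.1, 14.7).
Batch 2: sum of counts S = 44 over n = 5 nights.
After batch 2: Gamma(α+S, β+n) = Gamma(127.1+44, 14.7+5) = Gamma(171.1, 19.7).
Var = α/β² = 171.1/19.7² = 0.4409.

0.4409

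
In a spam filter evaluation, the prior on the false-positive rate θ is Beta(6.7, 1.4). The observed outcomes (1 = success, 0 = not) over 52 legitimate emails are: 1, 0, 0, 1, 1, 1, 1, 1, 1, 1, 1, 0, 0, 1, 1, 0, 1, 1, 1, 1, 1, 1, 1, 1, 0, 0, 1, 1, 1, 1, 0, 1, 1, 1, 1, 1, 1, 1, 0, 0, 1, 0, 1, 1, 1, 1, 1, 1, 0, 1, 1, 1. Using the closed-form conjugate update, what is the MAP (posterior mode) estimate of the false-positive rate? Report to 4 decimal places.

0.7866

The Beta prior is conjugate to a Binomial/Bernoulli likelihood; the update adds successes to α and failures to β.
Posterior: Beta(α+k, β+n−k) = Beta(6.7+40, 1.4+12) = Beta(46.7, 13.4).
Mode of Beta(a,b) for a,b>1 is (a−1)/(a+b−2) = 45.7/58.1 = 0.7866.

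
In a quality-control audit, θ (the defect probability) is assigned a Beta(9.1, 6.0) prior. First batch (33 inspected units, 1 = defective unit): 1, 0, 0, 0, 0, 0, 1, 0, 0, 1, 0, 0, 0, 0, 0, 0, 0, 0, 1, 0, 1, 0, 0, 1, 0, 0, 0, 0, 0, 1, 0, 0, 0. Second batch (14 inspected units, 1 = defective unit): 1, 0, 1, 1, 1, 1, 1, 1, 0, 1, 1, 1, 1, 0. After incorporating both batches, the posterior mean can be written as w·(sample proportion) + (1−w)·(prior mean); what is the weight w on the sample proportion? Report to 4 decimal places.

The Beta prior is conjugate to a Binomial/Bernoulli likelihood; the update adds successes to α and failures to β.
Total number of inspected units: n = 33 + 14 = 47.
Posterior mean = (α₀+k)/(α₀+β₀+n) = [n/(α₀+β₀+n)]·(k/n) + [(α₀+β₀)/(α₀+β₀+n)]·α₀/(α₀+β₀), so only n and the prior enter the weight.
The weight on the data is w = n/(α₀+β₀+n) = 47/(9.1+6.0+47) = 47/62.1 = 0.7568.

0.7568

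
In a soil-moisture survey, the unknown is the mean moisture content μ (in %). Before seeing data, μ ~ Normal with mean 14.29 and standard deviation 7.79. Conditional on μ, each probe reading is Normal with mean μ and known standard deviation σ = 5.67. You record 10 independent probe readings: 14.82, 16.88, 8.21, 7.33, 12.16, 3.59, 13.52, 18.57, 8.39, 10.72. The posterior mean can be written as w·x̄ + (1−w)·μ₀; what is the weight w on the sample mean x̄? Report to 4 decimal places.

0.9497

For Normal data with known variance σ², a Normal(μ₀, σ₀²) prior on μ is conjugate. Posterior precision = 1/σ₀² + n/σ²; posterior mean is the precision-weighted average of μ₀ and x̄.
σ₀² = 7.79² = 60.6841, σ² = 5.67² = 32.1489. Prior precision 1/σ₀² = 1/60.6841; data precision n/σ² = 10/32.1489.
w = (n/σ²)/(1/σ₀² + n/σ²) = n·σ₀²/(σ² + n·σ₀²) = 10·60.6841/(32.1489 + 10·60.6841) = 606.841/638.9899 = 0.9497.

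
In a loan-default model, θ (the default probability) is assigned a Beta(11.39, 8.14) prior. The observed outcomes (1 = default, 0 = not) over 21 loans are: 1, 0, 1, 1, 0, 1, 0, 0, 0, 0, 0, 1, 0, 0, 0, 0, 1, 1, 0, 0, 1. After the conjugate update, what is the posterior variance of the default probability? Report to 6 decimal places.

0.006009

The Beta prior is conjugate to a Binomial/Bernoulli likelihood; the update adds successes to α and failures to β.
Posterior: Beta(α+k, β+n−k) = Beta(11.39+8, 8.14+13) = Beta(19.39, 21.14).
Var = αβ/((α+β)²(α+β+1)) = 19.39·21.14/(40.53²·41.53) = 0.006009.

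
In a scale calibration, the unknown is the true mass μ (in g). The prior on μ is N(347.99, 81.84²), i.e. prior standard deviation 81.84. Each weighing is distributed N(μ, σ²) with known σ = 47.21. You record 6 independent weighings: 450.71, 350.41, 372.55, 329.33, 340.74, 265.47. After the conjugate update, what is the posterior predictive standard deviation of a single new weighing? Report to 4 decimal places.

For Normal data with known variance σ², a Normal(μ₀, σ₀²) prior on μ is conjugate. Posterior precision = 1/σ₀² + n/σ²; posterior mean is the precision-weighted average of μ₀ and x̄.
σ₀² = 81.84² = 6697.7856, σ² = 47.21² = 2228.7841; σ² + n·σ₀² = 2228.7841 + 6·6697.7856 = 42415.4977.
Posterior precision = 1/σ₀² + n/σ² = 1/6697.7856 + 6/2228.7841 = (σ² + n·σ₀²)/(σ₀²σ²) = 42415.4977/(6697.7856·2228.7841); posterior variance σₙ² = σ₀²σ²/(σ² + n·σ₀²) = 6697.7856·2228.7841/42415.4977 = 351.944899.
Predictive variance for one new observation = σₙ² + σ² = 6697.7856·2228.7841/42415.4977 + 2228.7841 = σ²·(σ₀² + 42415.4977)/42415.4977 = 2228.7841·49113.2833/42415.4977 = 2580.728999; SD = √(2228.7841·49113.2833/42415.4977) = 50.8009.

50.8009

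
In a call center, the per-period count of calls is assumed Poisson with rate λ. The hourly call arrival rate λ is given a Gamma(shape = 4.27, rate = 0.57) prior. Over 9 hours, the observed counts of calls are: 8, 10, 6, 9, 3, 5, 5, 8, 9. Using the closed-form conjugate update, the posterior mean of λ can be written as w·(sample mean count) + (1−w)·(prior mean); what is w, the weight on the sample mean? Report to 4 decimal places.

With a Gamma(shape α, rate β) prior, the Poisson likelihood is conjugate: the posterior is Gamma(α + ΣXᵢ, β + n).
Posterior mean = (α₀+S)/(β₀+n) = [n/(β₀+n)]·(S/n) + [β₀/(β₀+n)]·(α₀/β₀), so only n and β₀ enter the weight.
Weight on data w = n/(β₀+n) = 9/(0.57+9) = 9/9.57 = 0.9404.

0.9404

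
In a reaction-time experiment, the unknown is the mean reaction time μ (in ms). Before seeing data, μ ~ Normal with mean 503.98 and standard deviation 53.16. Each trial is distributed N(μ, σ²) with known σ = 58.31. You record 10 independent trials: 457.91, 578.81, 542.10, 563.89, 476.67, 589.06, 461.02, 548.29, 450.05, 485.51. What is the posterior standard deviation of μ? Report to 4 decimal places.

For Normal data with known variance σ², a Normal(μ₀, σ₀²) prior on μ is conjugate. Posterior precision = 1/σ₀² + n/σ²; posterior mean is the precision-weighted average of μ₀ and x̄.
σ₀² = 53.16² = 2825.9856, σ² = 58.31² = 3400.0561; σ² + n·σ₀² = 3400.0561 + 10·2825.9856 = 31659.9121.
Posterior precision = 1/σ₀² + n/σ² = 1/2825.9856 + 10/3400.0561 = (σ² + n·σ₀²)/(σ₀²σ²) = 31659.9121/(2825.9856·3400.0561); posterior variance σₙ² = σ₀²σ²/(σ² + n·σ₀²) = 2825.9856·3400.0561/31659.9121 = 303.491354.
Posterior SD = √σₙ² = √(2825.9856·3400.0561/31659.9121) = 17.4210.

17.4210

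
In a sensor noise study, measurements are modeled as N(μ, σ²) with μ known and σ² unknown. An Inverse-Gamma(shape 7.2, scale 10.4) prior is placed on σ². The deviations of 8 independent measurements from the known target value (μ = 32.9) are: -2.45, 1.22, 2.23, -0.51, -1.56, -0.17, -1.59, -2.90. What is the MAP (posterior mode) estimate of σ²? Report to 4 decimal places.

1.9231

With known mean μ and an Inverse-Gamma(α, β) prior on σ², the Normal likelihood is conjugate: posterior is Inv-Gamma(α + n/2, β + Σ(xᵢ−μ)²/2).
Σ(xᵢ−μ)² = (-2.45)² + (1.22)² + (2.23)² + (-0.51)² + (-1.56)² + (-0.17)² + (-1.59)² + (-2.90)² = 26.1245.
Posterior: Inv-Gamma(7.2 + 8/2, 10.4 + 26.1245/2) = Inv-Gamma(11.20, 23.46225).
Mode = β/(α+1) = 23.46225/12.20 = 1.9231.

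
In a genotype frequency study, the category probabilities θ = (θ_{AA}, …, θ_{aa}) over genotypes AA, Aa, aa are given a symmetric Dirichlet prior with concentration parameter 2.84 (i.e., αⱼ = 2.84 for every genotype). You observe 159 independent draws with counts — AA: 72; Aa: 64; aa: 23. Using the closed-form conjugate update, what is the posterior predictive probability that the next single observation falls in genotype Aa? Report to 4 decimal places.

The Dirichlet prior is conjugate to the Multinomial likelihood: each posterior αⱼ = prior αⱼ + observed count nⱼ.
Posterior concentration: (74.84, 66.84, 25.84), total = 167.52.
P(next = Aa | data) = α_{Aa}/Σα = 0.3990.

0.3990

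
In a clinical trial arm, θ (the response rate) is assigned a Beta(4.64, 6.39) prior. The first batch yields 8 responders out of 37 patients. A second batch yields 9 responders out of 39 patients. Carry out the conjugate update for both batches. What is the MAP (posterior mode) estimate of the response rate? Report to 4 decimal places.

The Beta prior is conjugate to a Binomial/Bernoulli likelihood; the update adds successes to α and failures to β.
After batch 1: Beta(4.64+8, 6.39+29) = Beta(12.64, 35.39).
After batch 2: Beta(12.64+9, 35.39+30) = Beta(21.64, 65.39).
Mode of Beta(a,b) for a,b>1 is (a−1)/(a+b−2) = 20.64/85.03 = 0.2427.

0.2427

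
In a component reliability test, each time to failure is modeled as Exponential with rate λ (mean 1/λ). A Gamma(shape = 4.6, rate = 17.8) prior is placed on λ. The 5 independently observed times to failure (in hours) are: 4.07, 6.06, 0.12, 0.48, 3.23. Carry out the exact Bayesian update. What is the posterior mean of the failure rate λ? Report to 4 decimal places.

0.3023

With a Gamma(shape α, rate β) prior on the exponential rate λ, the posterior after n observations with total T = Σxᵢ is Gamma(α+n, β+T).
Sum of observations T = 13.96 hours; n = 5.
Posterior: Gamma(4.6+5, 17.8+13.96) = Gamma(9.6, 31.76).
Posterior mean of λ = α/β = 9.6/31.76 = 0.3023.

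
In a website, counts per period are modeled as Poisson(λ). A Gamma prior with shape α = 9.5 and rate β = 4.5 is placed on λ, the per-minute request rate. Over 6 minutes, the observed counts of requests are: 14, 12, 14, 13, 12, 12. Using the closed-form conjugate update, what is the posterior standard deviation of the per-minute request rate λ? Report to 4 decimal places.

With a Gamma(shape α, rate β) prior, the Poisson likelihood is conjugate: the posterior is Gamma(α + ΣXᵢ, β + n).
Sum of counts S = 77 over n = 6 minutes.
Posterior: Gamma(α+S, β+n) = Gamma(9.5+77, 4.5+6) = Gamma(86.5, 10.5).
SD = √α/β = √86.5/10.5 = 0.8858.

0.8858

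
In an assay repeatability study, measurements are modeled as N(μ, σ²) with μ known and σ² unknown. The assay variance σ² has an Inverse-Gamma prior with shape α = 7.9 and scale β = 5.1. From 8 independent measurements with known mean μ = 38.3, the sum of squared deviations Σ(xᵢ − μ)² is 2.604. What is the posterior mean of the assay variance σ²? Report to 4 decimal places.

0.5873

With known mean μ and an Inverse-Gamma(α, β) prior on σ², the Normal likelihood is conjugate: posterior is Inv-Gamma(α + n/2, β + Σ(xᵢ−μ)²/2).
Posterior: Inv-Gamma(7.9 + 8/2, 5.1 + 2.604/2) = Inv-Gamma(11.90, 6.4020).
E[σ²|data] = β/(α−1) = 6.4020/10.90 = 0.5873.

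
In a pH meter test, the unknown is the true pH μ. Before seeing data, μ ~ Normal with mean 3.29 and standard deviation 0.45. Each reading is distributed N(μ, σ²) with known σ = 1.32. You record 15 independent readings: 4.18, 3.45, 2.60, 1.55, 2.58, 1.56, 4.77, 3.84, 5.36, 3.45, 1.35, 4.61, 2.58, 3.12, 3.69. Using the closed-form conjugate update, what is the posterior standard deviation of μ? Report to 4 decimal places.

0.2717

For Normal data with known variance σ², a Normal(μ₀, σ₀²) prior on μ is conjugate. Posterior precision = 1/σ₀² + n/σ²; posterior mean is the precision-weighted average of μ₀ and x̄.
σ₀² = 0.45² = 0.2025, σ² = 1.32² = 1.7424; σ² + n·σ₀² = 1.7424 + 15·0.2025 = 4.7799.
Posterior precision = 1/σ₀² + n/σ² = 1/0.2025 + 15/1.7424 = (σ² + n·σ₀²)/(σ₀²σ²) = 4.7799/(0.2025·1.7424); posterior variance σₙ² = σ₀²σ²/(σ² + n·σ₀²) = 0.2025·1.7424/4.7799 = 0.073817.
Posterior SD = √σₙ² = √(0.2025·1.7424/4.7799) = 0.2717.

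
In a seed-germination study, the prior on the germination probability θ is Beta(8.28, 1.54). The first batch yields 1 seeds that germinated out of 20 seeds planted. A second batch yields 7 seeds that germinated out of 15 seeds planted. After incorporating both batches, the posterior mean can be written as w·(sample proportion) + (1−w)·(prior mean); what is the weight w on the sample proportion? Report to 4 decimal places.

0.7809

The Beta prior is conjugate to a Binomial/Bernoulli likelihood; the update adds successes to α and failures to β.
Total number of seeds planted: n = 20 + 15 = 35.
Posterior mean = (α₀+k)/(α₀+β₀+n) = [n/(α₀+β₀+n)]·(k/n) + [(α₀+β₀)/(α₀+β₀+n)]·α₀/(α₀+β₀), so only n and the prior enter the weight.
The weight on the data is w = n/(α₀+β₀+n) = 35/(8.28+1.54+35) = 35/44.82 = 0.7809.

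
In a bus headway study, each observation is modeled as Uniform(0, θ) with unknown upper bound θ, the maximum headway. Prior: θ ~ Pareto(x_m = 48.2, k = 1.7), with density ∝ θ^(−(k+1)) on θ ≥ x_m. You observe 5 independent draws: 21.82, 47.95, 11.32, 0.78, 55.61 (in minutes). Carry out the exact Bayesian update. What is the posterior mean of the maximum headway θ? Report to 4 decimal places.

65.3661

A Pareto(scale x_m, shape k) prior on the upper bound θ of Uniform(0, θ) is conjugate: posterior is Pareto(max(x_m, max xᵢ), k + n).
Sample maximum = 55.61; prior scale x_m = 48.2 → posterior scale = max = 55.61.
Posterior shape = 1.7 + 5 = 6.7.
E[θ|data] = k·x_m/(k−1) = 6.7·55.61/5.7 = 65.3661.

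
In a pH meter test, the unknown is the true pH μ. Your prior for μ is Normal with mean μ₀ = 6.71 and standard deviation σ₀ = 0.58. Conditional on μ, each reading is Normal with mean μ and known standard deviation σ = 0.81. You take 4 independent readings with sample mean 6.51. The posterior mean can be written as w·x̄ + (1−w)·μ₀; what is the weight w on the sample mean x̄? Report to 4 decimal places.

For Normal data with known variance σ², a Normal(μ₀, σ₀²) prior on μ is conjugate. Posterior precision = 1/σ₀² + n/σ²; posterior mean is the precision-weighted average of μ₀ and x̄.
σ₀² = 0.58² = 0.3364, σ² = 0.81² = 0.6561. Prior precision 1/σ₀² = 1/0.3364; data precision n/σ² = 4/0.6561.
w = (n/σ²)/(1/σ₀² + n/σ²) = n·σ₀²/(σ² + n·σ₀²) = 4·0.3364/(0.6561 + 4·0.3364) = 1.3456/2.0017 = 0.6722.

0.6722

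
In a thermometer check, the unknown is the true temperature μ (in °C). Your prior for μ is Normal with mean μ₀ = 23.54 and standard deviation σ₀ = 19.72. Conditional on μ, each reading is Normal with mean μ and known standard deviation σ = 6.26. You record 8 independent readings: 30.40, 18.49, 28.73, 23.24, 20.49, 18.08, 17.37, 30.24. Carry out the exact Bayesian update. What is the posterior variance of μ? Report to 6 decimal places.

4.837515

For Normal data with known variance σ², a Normal(μ₀, σ₀²) prior on μ is conjugate. Posterior precision = 1/σ₀² + n/σ²; posterior mean is the precision-weighted average of μ₀ and x̄.
σ₀² = 19.72² = 388.8784, σ² = 6.26² = 39.1876; σ² + n·σ₀² = 39.1876 + 8·388.8784 = 3150.2148.
Posterior precision = 1/σ₀² + n/σ² = 1/388.8784 + 8/39.1876 = (σ² + n·σ₀²)/(σ₀²σ²) = 3150.2148/(388.8784·39.1876); posterior variance σₙ² = σ₀²σ²/(σ² + n·σ₀²) = 388.8784·39.1876/3150.2148 = 4.837515.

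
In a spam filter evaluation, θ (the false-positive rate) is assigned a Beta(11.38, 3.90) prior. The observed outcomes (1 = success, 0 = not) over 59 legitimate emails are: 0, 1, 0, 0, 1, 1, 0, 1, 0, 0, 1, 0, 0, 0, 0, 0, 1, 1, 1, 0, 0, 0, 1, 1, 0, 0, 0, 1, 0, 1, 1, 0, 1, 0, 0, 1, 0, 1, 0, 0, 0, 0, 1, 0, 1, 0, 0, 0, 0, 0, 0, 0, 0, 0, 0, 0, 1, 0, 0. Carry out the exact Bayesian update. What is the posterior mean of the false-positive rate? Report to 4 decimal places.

0.4090

The Beta prior is conjugate to a Binomial/Bernoulli likelihood; the update adds successes to α and failures to β.
Posterior: Beta(α+k, β+n−k) = Beta(11.38+19, 3.90+40) = Beta(30.38, 43.90).
Posterior mean = α/(α+β) = 30.38/74.28 = 0.4090.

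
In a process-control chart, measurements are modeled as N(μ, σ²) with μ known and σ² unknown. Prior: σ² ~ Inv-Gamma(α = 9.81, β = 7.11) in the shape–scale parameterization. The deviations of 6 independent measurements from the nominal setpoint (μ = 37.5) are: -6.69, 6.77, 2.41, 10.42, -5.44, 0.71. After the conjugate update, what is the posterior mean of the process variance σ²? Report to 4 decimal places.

With known mean μ and an Inverse-Gamma(α, β) prior on σ², the Normal likelihood is conjugate: posterior is Inv-Gamma(α + n/2, β + Σ(xᵢ−μ)²/2).
Σ(xᵢ−μ)² = (-6.69)² + (6.77)² + (2.41)² + (10.42)² + (-5.44)² + (0.71)² = 235.0712.
Posterior: Inv-Gamma(9.81 + 6/2, 7.11 + 235.0712/2) = Inv-Gamma(12.81, 124.64560).
E[σ²|data] = β/(α−1) = 124.64560/11.81 = 10.5542.

10.5542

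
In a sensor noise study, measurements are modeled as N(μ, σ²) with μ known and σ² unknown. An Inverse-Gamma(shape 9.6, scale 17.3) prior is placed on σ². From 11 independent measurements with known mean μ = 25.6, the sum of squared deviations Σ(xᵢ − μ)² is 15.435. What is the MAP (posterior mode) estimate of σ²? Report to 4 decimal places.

1.5539

With known mean μ and an Inverse-Gamma(α, β) prior on σ², the Normal likelihood is conjugate: posterior is Inv-Gamma(α + n/2, β + Σ(xᵢ−μ)²/2).
Posterior: Inv-Gamma(9.6 + 11/2, 17.3 + 15.435/2) = Inv-Gamma(15.10, 25.0175).
Mode = β/(α+1) = 25.0175/16.10 = 1.5539.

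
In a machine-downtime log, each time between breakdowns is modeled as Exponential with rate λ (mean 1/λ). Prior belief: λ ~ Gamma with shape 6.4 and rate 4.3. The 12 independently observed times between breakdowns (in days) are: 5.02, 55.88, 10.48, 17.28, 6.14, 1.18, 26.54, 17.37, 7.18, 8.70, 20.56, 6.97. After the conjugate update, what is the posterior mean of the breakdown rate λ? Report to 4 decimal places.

With a Gamma(shape α, rate β) prior on the exponential rate λ, the posterior after n observations with total T = Σxᵢ is Gamma(α+n, β+T).
Sum of observations T = 183.30 days; n = 12.
Posterior: Gamma(6.4+12, 4.3+183.30) = Gamma(18.4, 187.60).
Posterior mean of λ = α/β = 18.4/187.60 = 0.0981.

0.0981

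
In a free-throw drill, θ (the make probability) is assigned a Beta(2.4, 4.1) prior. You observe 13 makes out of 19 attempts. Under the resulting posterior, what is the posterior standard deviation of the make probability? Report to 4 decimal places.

0.0950

The Beta prior is conjugate to a Binomial/Bernoulli likelihood; the update adds successes to α and failures to β.
Posterior: Beta(α+k, β+n−k) = Beta(2.4+13, 4.1+6) = Beta(15.4, 10.1).
Var = αβ/((α+β)²(α+β+1)) = 15.4·10.1/(25.5²·26.5) = 0.00902643; SD = √0.00902643 = 0.0950.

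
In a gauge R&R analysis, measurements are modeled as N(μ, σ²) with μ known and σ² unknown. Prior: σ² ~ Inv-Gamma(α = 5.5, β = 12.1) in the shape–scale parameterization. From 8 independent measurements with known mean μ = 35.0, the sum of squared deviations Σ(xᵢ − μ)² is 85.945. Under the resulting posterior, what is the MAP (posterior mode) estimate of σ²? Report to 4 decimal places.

With known mean μ and an Inverse-Gamma(α, β) prior on σ², the Normal likelihood is conjugate: posterior is Inv-Gamma(α + n/2, β + Σ(xᵢ−μ)²/2).
Posterior: Inv-Gamma(5.5 + 8/2, 12.1 + 85.945/2) = Inv-Gamma(9.50, 55.0725).
Mode = β/(α+1) = 55.0725/10.50 = 5.2450.

5.2450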